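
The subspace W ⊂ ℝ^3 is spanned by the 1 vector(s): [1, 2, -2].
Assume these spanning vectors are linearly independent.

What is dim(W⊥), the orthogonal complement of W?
dim(W⊥) = 2

For any subspace W of ℝ^n, dim(W) + dim(W⊥) = n (the whole-space dimension).
Here the given 1 vectors are linearly independent, so dim(W) = 1.
Thus dim(W⊥) = n - dim(W) = 3 - 1 = 2.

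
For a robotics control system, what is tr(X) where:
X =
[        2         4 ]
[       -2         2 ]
tr(X) = 2 + 2 = 4

The trace of a square matrix is the sum of its diagonal entries.
Diagonal entries of X: X[0][0] = 2, X[1][1] = 2.
tr(X) = 2 + 2 = 4.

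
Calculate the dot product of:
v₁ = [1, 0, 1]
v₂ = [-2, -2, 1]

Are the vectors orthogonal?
-1, No

The dot product is the sum of products of corresponding components.
v₁·v₂ = (1)*(-2) + (0)*(-2) + (1)*(1) = -2 + 0 + 1 = -1.
Two vectors are orthogonal iff their dot product is 0; here the dot product is -1, so the vectors are not orthogonal.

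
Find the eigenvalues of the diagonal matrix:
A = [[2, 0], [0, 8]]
λ₁ = 2, λ₂ = 8

The characteristic polynomial of A is det(A - λI) = (2 - λ)(8 - λ) = 0.
The roots are λ = 2 and λ = 8, so the eigenvalues are the diagonal entries.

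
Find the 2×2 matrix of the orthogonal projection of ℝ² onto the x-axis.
[[1, 0], [0, 0]]

The orthogonal projection onto the line spanned by a nonzero vector u = (a, b) has matrix P = (u uᵀ) / (uᵀ u) = (1/(a² + b²)) · [[a², ab], [ab, b²]].
Here u = (1, 0), so a² + b² = 1 + 0 = 1.
P = (1/1) · [[1, 0], [0, 0]] = [[1, 0], [0, 0]].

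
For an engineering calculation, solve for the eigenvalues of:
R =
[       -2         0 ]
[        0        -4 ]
λ = -4, -2

Solve det(R - λI) = 0. For a 2×2 matrix the characteristic equation is λ² - (trace)λ + det = 0.
trace(R) = a + d = -2 - 4 = -6.
det(R) = a*d - b*c = (-2)*(-4) - (0)*(0) = 8 - 0 = 8.
Characteristic equation: λ² - (-6)λ + (8) = 0.
Discriminant = (-6)² - 4*(8) = 36 - 32 = 4.
λ = (-6 ± √4) / 2 = (-6 ± 2) / 2 = -4, -2.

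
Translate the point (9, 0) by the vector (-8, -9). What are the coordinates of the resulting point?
(1, -9)

Translation by (-8, -9):
x' = 9 + -8 = 1
y' = 0 + -9 = -9
Homogeneous matrix: [[1, 0, -8], [0, 1, -9], [0, 0, 1]]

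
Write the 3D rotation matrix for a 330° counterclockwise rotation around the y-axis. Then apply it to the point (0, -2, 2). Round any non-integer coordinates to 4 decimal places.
R = [[√3/2, 0, -1/2], [0, 1, 0], [1/2, 0, √3/2]]; R·(0, -2, 2) = (-1.0000, -2.0000, 1.7321)

Rotation matrix for 330° around y-axis:
cos(330°) = √3/2, sin(330°) = -1/2
R = [[√3/2, 0, -1/2], [0, 1, 0], [1/2, 0, √3/2]]
Apply to (0, -2, 2): R·[0, -2, 2]ᵀ = (-1.0000, -2.0000, 1.7321)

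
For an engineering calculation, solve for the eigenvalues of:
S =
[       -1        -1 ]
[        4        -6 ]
λ = -5, -2

Solve det(S - λI) = 0. For a 2×2 matrix the characteristic equation is λ² - (trace)λ + det = 0.
trace(S) = a + d = -1 - 6 = -7.
det(S) = a*d - b*c = (-1)*(-6) - (-1)*(4) = 6 + 4 = 10.
Characteristic equation: λ² - (-7)λ + (10) = 0.
Discriminant = (-7)² - 4*(10) = 49 - 40 = 9.
λ = (-7 ± √9) / 2 = (-7 ± 3) / 2 = -5, -2.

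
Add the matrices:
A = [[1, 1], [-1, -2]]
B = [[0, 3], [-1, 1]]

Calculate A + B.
[[1, 4], [-2, -1]]

Add corresponding elements:
(1)+(0)=1
(1)+(3)=4
(-1)+(-1)=-2
(-2)+(1)=-1
A + B = [[1, 4], [-2, -1]]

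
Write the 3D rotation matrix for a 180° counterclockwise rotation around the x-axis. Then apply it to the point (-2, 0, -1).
R = [[1, 0, 0], [0, -1, 0], [0, 0, -1]]; R·(-2, 0, -1) = (-2, 0, 1)

Rotation matrix for 180° around x-axis:
cos(180°) = -1, sin(180°) = 0
R = [[1, 0, 0], [0, -1, 0], [0, 0, -1]]
Apply to (-2, 0, -1): R·[-2, 0, -1]ᵀ = (-2, 0, 1)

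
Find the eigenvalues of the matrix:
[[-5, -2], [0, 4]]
λ = -5 and λ = 4

Characteristic equation: det(A - λI) = 0
λ² - (trace)λ + (det) = 0
λ² - (-1)λ + (-20) = 0
λ² + 1λ - 20 = 0
Solving: λ = -5, 4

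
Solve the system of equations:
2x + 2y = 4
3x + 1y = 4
x = 1, y = 1

Use elimination (row reduction):
Equation 1: 2x + 2y = 4.
Equation 2: 3x + 1y = 4.
Multiply Eq1 by 3 and Eq2 by 2: 6x + 6y = 12;  6x + 2y = 8.
Subtract: (-4)y = -4, so y = 1.
Back-substitute into Eq1: 2x + 2*(1) = 4, so x = 1.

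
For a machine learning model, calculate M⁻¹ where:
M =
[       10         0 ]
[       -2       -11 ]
det(M) = -110
M⁻¹ =
[     1/10         0 ]
[    -1/55     -1/11 ]

For a 2×2 matrix M = [[a, b], [c, d]] with det(M) ≠ 0, M⁻¹ = (1/det(M)) * [[d, -b], [-c, a]].
det(M) = (10)*(-11) - (0)*(-2) = -110 - 0 = -110.
M⁻¹ = (1/-110) * [[-11, 0], [2, 10]].
Dividing each entry by -110 and reducing:
M⁻¹ =
[     1/10         0 ]
[    -1/55     -1/11 ]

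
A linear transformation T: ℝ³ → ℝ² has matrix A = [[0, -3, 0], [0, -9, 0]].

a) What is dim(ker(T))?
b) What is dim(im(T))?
dim(ker) = 2, dim(im) = 1

Observe that row 2 = 3 × row 1 (so the rows are linearly dependent).
Thus rank(A) = 1 (only one linearly independent row).
dim(im(T)) = rank(A) = 1.
By the rank-nullity theorem applied to T: ℝ³ → ℝ², rank(A) + nullity(A) = 3 (the domain dimension), so dim(ker(T)) = 3 - 1 = 2.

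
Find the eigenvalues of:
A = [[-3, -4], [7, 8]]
λ = 1, 4

Solve det(A - λI) = 0. For a 2×2 matrix this is λ² - (trace)λ + det = 0.
trace(A) = -3 + 8 = 5.
det(A) = (-3)*(8) - (-4)*(7) = -24 + 28 = 4.
Characteristic equation: λ² - (5)λ + (4) = 0.
Discriminant: (5)² - 4*(4) = 25 - 16 = 9.
Roots: λ = (5 ± √9) / 2 = 1, 4.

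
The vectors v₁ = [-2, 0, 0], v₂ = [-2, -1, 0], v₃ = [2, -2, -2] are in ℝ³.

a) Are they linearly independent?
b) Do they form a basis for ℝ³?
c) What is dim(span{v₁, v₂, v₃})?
Yes independent, yes basis, dim = 3

Stack v₁, v₂, v₃ as rows of a 3×3 matrix.
[[-2, 0, 0]; [-2, -1, 0]; [2, -2, -2]] is already lower triangular with nonzero diagonal entries (-2, -1, -2), so its determinant is the product of the diagonal entries, det = (-2)·(-1)·(-2) = -4 ≠ 0, and the rows are linearly independent.
Three linearly independent vectors in ℝ³ form a basis for ℝ³, so dim(span{v₁,v₂,v₃}) = 3.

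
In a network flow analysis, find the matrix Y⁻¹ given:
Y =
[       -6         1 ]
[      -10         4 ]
det(Y) = -14
Y⁻¹ =
[     -2/7      1/14 ]
[     -5/7       3/7 ]

For a 2×2 matrix Y = [[a, b], [c, d]] with det(Y) ≠ 0, Y⁻¹ = (1/det(Y)) * [[d, -b], [-c, a]].
det(Y) = (-6)*(4) - (1)*(-10) = -24 + 10 = -14.
Y⁻¹ = (1/-14) * [[4, -1], [10, -6]].
Dividing each entry by -14 and reducing:
Y⁻¹ =
[     -2/7      1/14 ]
[     -5/7       3/7 ]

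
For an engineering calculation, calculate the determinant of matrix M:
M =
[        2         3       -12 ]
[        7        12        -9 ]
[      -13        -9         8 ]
det(M) = -903

Expand along row 0 (cofactor expansion): det(M) = a*(e*i - f*h) - b*(d*i - f*g) + c*(d*h - e*g), where the 3×3 is [[a, b, c], [d, e, f], [g, h, i]].
Minor M_00 = (12)*(8) - (-9)*(-9) = 96 - 81 = 15.
Minor M_01 = (7)*(8) - (-9)*(-13) = 56 - 117 = -61.
Minor M_02 = (7)*(-9) - (12)*(-13) = -63 + 156 = 93.
det(M) = (2)*(15) - (3)*(-61) + (-12)*(93) = 30 + 183 - 1116 = -903.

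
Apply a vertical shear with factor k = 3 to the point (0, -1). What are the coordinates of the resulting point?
(0, -1)

Shear matrix for vertical shear with factor k = 3:
[[1, 0], [3, 1]]
Result: (0, -1) → (0, -1)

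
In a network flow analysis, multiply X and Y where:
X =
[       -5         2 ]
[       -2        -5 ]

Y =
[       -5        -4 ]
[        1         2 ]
XY =
[       27        24 ]
[        5        -2 ]

Matrix multiplication: (XY)[i][j] = sum over k of X[i][k] * Y[k][j].
  (XY)[0][0] = (-5)*(-5) + (2)*(1) = 27
  (XY)[0][1] = (-5)*(-4) + (2)*(2) = 24
  (XY)[1][0] = (-2)*(-5) + (-5)*(1) = 5
  (XY)[1][1] = (-2)*(-4) + (-5)*(2) = -2
XY =
[       27        24 ]
[        5        -2 ]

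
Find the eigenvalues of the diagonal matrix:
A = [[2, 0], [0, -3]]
λ₁ = 2, λ₂ = -3

The characteristic polynomial of A is det(A - λI) = (2 - λ)(-3 - λ) = 0.
The roots are λ = 2 and λ = -3, so the eigenvalues are the diagonal entries.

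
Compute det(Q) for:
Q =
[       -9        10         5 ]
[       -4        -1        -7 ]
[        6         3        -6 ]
det(Q) = -933

Expand along row 0 (cofactor expansion): det(Q) = a*(e*i - f*h) - b*(d*i - f*g) + c*(d*h - e*g), where the 3×3 is [[a, b, c], [d, e, f], [g, h, i]].
Minor M_00 = (-1)*(-6) - (-7)*(3) = 6 + 21 = 27.
Minor M_01 = (-4)*(-6) - (-7)*(6) = 24 + 42 = 66.
Minor M_02 = (-4)*(3) - (-1)*(6) = -12 + 6 = -6.
det(Q) = (-9)*(27) - (10)*(66) + (5)*(-6) = -243 - 660 - 30 = -933.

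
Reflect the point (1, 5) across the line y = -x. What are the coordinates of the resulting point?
(-5, -1)

Reflection across line y = -x: (1, 5) → (-5, -1)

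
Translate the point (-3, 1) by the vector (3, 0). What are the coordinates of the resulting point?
(0, 1)

Translation by (3, 0):
x' = -3 + 3 = 0
y' = 1 + 0 = 1
Homogeneous matrix: [[1, 0, 3], [0, 1, 0], [0, 0, 1]]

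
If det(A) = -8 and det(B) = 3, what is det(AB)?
-24

Use the multiplicative property of determinants: det(AB) = det(A)*det(B).
det(AB) = (-8)*(3) = -24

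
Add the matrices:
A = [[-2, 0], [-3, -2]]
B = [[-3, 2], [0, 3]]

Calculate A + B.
[[-5, 2], [-3, 1]]

Add corresponding elements:
(-2)+(-3)=-5
(0)+(2)=2
(-3)+(0)=-3
(-2)+(3)=1
A + B = [[-5, 2], [-3, 1]]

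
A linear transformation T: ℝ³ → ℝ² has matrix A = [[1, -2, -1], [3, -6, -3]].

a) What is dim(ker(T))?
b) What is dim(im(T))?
dim(ker) = 2, dim(im) = 1

Observe that row 2 = 3 × row 1 (so the rows are linearly dependent).
Thus rank(A) = 1 (only one linearly independent row).
dim(im(T)) = rank(A) = 1.
By the rank-nullity theorem applied to T: ℝ³ → ℝ², rank(A) + nullity(A) = 3 (the domain dimension), so dim(ker(T)) = 3 - 1 = 2.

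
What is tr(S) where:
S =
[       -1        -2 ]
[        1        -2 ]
tr(S) = -1 - 2 = -3

The trace of a square matrix is the sum of its diagonal entries.
Diagonal entries of S: S[0][0] = -1, S[1][1] = -2.
tr(S) = -1 - 2 = -3.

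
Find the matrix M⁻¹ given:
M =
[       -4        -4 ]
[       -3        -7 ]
det(M) = 16
M⁻¹ =
[    -7/16       1/4 ]
[     3/16      -1/4 ]

For a 2×2 matrix M = [[a, b], [c, d]] with det(M) ≠ 0, M⁻¹ = (1/det(M)) * [[d, -b], [-c, a]].
det(M) = (-4)*(-7) - (-4)*(-3) = 28 - 12 = 16.
M⁻¹ = (1/16) * [[-7, 4], [3, -4]].
Dividing each entry by 16 and reducing:
M⁻¹ =
[    -7/16       1/4 ]
[     3/16      -1/4 ]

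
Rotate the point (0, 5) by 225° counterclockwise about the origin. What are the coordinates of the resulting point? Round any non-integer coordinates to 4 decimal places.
(3.5355, -3.5355)

Rotation matrix R(θ) = [[cos θ, -sin θ], [sin θ, cos θ]]; for θ = 225°:
R = [[-√2/2, √2/2], [-√2/2, -√2/2]]
Result: R × [0, 5]ᵀ = [-√2/2·0 + (√2/2)·5, -√2/2·0 + (-√2/2)·5]ᵀ = (3.5355, -3.5355)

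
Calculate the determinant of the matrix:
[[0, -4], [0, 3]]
0

For a 2×2 matrix [[a, b], [c, d]], det = ad - bc
det = (0)(3) - (-4)(0) = 0 - 0 = 0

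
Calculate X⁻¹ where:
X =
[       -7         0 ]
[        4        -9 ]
det(X) = 63
X⁻¹ =
[     -1/7         0 ]
[    -4/63      -1/9 ]

For a 2×2 matrix X = [[a, b], [c, d]] with det(X) ≠ 0, X⁻¹ = (1/det(X)) * [[d, -b], [-c, a]].
det(X) = (-7)*(-9) - (0)*(4) = 63 - 0 = 63.
X⁻¹ = (1/63) * [[-9, 0], [-4, -7]].
Dividing each entry by 63 and reducing:
X⁻¹ =
[     -1/7         0 ]
[    -4/63      -1/9 ]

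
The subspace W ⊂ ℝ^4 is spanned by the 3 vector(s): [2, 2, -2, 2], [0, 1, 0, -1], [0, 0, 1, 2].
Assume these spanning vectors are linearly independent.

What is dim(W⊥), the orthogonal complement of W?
dim(W⊥) = 1

For any subspace W of ℝ^n, dim(W) + dim(W⊥) = n (the whole-space dimension).
Here the given 3 vectors are linearly independent, so dim(W) = 3.
Thus dim(W⊥) = n - dim(W) = 4 - 3 = 1.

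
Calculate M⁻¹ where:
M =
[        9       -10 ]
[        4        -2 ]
det(M) = 22
M⁻¹ =
[    -1/11      5/11 ]
[    -2/11      9/22 ]

For a 2×2 matrix M = [[a, b], [c, d]] with det(M) ≠ 0, M⁻¹ = (1/det(M)) * [[d, -b], [-c, a]].
det(M) = (9)*(-2) - (-10)*(4) = -18 + 40 = 22.
M⁻¹ = (1/22) * [[-2, 10], [-4, 9]].
Dividing each entry by 22 and reducing:
M⁻¹ =
[    -1/11      5/11 ]
[    -2/11      9/22 ]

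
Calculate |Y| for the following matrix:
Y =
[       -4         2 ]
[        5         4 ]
det(Y) = -26

For a 2×2 matrix [[a, b], [c, d]], det = a*d - b*c.
det(Y) = (-4)*(4) - (2)*(5) = -16 - 10 = -26.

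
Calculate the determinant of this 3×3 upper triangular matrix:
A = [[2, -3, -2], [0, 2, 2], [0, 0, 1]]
4

The determinant of a triangular matrix is the product of its diagonal entries (the off-diagonal entries above the diagonal do not affect it).
det(A) = (2) * (2) * (1) = 4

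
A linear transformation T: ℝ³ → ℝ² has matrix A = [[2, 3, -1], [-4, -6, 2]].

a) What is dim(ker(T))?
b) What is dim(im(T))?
dim(ker) = 2, dim(im) = 1

Observe that row 2 = -2 × row 1 (so the rows are linearly dependent).
Thus rank(A) = 1 (only one linearly independent row).
dim(im(T)) = rank(A) = 1.
By the rank-nullity theorem applied to T: ℝ³ → ℝ², rank(A) + nullity(A) = 3 (the domain dimension), so dim(ker(T)) = 3 - 1 = 2.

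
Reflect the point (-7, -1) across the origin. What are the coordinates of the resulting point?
(7, 1)

Reflection across origin: (-7, -1) → (7, 1)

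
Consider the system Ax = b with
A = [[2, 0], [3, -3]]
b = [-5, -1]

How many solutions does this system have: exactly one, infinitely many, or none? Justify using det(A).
Exactly one solution

Compute det(A) = (2)*(-3) - (0)*(3) = -6.
Because det(A) ≠ 0, A is invertible and Ax = b has a unique solution for every b (here x = A⁻¹ b).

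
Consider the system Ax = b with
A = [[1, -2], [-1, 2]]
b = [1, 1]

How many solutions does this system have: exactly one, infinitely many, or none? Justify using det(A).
No solution

det(A) = (1)*(2) - (-2)*(-1) = 0, so A is singular.
The column space of A is span(column 1) = span([1, -1]).
b = [1, 1] is not a scalar multiple of column 1, so b ∉ column space and the system is inconsistent — no solution.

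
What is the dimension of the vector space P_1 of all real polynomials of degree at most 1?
Dimension = 2

A polynomial of degree at most 1 can be written as a₀ + a₁x, with 2 free coefficients a₀, a₁.
The set {1, x} is a basis: it spans P_1 (every such polynomial is a linear combination of these) and is linearly independent (a polynomial is zero iff all its coefficients are zero).
Therefore dim(P_1) = 1 + 1 = 2.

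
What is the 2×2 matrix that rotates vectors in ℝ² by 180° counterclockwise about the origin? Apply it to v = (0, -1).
R = [[-1, 0], [0, -1]]; R·v = (0, 1)

A counterclockwise rotation by angle θ in ℝ² has matrix R(θ) = [[cos θ, -sin θ], [sin θ, cos θ]].
For θ = 180°: cos θ = -1, sin θ = 0.
R(180°) = [[-1, 0], [0, -1]].
R·v = [-1·0 + (0)·-1, 0·0 + -1·-1] = (0, 1).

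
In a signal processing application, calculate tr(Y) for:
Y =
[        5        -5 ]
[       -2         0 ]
tr(Y) = 5 + 0 = 5

The trace of a square matrix is the sum of its diagonal entries.
Diagonal entries of Y: Y[0][0] = 5, Y[1][1] = 0.
tr(Y) = 5 + 0 = 5.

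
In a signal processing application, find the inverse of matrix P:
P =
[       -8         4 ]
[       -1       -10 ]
det(P) = 84
P⁻¹ =
[    -5/42     -1/21 ]
[     1/84     -2/21 ]

For a 2×2 matrix P = [[a, b], [c, d]] with det(P) ≠ 0, P⁻¹ = (1/det(P)) * [[d, -b], [-c, a]].
det(P) = (-8)*(-10) - (4)*(-1) = 80 + 4 = 84.
P⁻¹ = (1/84) * [[-10, -4], [1, -8]].
Dividing each entry by 84 and reducing:
P⁻¹ =
[    -5/42     -1/21 ]
[     1/84     -2/21 ]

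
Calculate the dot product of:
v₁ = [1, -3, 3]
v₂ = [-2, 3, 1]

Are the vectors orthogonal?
-8, No

The dot product is the sum of products of corresponding components.
v₁·v₂ = (1)*(-2) + (-3)*(3) + (3)*(1) = -2 - 9 + 3 = -8.
Two vectors are orthogonal iff their dot product is 0; here the dot product is -8, so the vectors are not orthogonal.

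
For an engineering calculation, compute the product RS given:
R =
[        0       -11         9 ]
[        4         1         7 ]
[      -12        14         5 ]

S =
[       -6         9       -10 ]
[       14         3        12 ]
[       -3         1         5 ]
RS =
[     -181       -24       -87 ]
[      -31        46         7 ]
[      253       -61       313 ]

Matrix multiplication: (RS)[i][j] = sum over k of R[i][k] * S[k][j].
  (RS)[0][0] = (0)*(-6) + (-11)*(14) + (9)*(-3) = -181
  (RS)[0][1] = (0)*(9) + (-11)*(3) + (9)*(1) = -24
  (RS)[0][2] = (0)*(-10) + (-11)*(12) + (9)*(5) = -87
  (RS)[1][0] = (4)*(-6) + (1)*(14) + (7)*(-3) = -31
  (RS)[1][1] = (4)*(9) + (1)*(3) + (7)*(1) = 46
  (RS)[1][2] = (4)*(-10) + (1)*(12) + (7)*(5) = 7
  (RS)[2][0] = (-12)*(-6) + (14)*(14) + (5)*(-3) = 253
  (RS)[2][1] = (-12)*(9) + (14)*(3) + (5)*(1) = -61
  (RS)[2][2] = (-12)*(-10) + (14)*(12) + (5)*(5) = 313
RS =
[     -181       -24       -87 ]
[      -31        46         7 ]
[      253       -61       313 ]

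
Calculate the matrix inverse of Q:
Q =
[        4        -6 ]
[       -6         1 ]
det(Q) = -32
Q⁻¹ =
[    -1/32     -3/16 ]
[    -3/16      -1/8 ]

For a 2×2 matrix Q = [[a, b], [c, d]] with det(Q) ≠ 0, Q⁻¹ = (1/det(Q)) * [[d, -b], [-c, a]].
det(Q) = (4)*(1) - (-6)*(-6) = 4 - 36 = -32.
Q⁻¹ = (1/-32) * [[1, 6], [6, 4]].
Dividing each entry by -32 and reducing:
Q⁻¹ =
[    -1/32     -3/16 ]
[    -3/16      -1/8 ]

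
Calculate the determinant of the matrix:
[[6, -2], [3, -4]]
-18

For a 2×2 matrix [[a, b], [c, d]], det = ad - bc
det = (6)(-4) - (-2)(3) = -24 - -6 = -18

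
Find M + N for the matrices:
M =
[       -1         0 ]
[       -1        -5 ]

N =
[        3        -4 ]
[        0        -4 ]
M + N =
[        2        -4 ]
[       -1        -9 ]

Matrix addition is elementwise: (M+N)[i][j] = M[i][j] + N[i][j].
  (M+N)[0][0] = (-1) + (3) = 2
  (M+N)[0][1] = (0) + (-4) = -4
  (M+N)[1][0] = (-1) + (0) = -1
  (M+N)[1][1] = (-5) + (-4) = -9
M + N =
[        2        -4 ]
[       -1        -9 ]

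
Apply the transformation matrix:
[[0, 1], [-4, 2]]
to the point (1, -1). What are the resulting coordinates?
(-1, -6)

Matrix multiplication:
[[0, 1], [-4, 2]] × [1, -1]ᵀ
= [0×1 + 1×-1, -4×1 + 2×-1]ᵀ
= [-1.0000, -6.0000]ᵀ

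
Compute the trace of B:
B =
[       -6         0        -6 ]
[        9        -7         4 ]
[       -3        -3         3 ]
tr(B) = -6 - 7 + 3 = -10

The trace of a square matrix is the sum of its diagonal entries.
Diagonal entries of B: B[0][0] = -6, B[1][1] = -7, B[2][2] = 3.
tr(B) = -6 - 7 + 3 = -10.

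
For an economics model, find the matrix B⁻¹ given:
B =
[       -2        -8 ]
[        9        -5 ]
det(B) = 82
B⁻¹ =
[    -5/82      4/41 ]
[    -9/82     -1/41 ]

For a 2×2 matrix B = [[a, b], [c, d]] with det(B) ≠ 0, B⁻¹ = (1/det(B)) * [[d, -b], [-c, a]].
det(B) = (-2)*(-5) - (-8)*(9) = 10 + 72 = 82.
B⁻¹ = (1/82) * [[-5, 8], [-9, -2]].
Dividing each entry by 82 and reducing:
B⁻¹ =
[    -5/82      4/41 ]
[    -9/82     -1/41 ]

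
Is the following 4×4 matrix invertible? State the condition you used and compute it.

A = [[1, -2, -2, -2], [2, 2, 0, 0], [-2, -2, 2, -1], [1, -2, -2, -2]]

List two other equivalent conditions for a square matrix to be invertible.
No, not invertible; det(A) = 0 (two rows are equal, so the rows are linearly dependent). Equivalent conditions (failing for this A): rank(A) < 4; Ax = 0 has non-trivial solutions; 0 is an eigenvalue; the columns are linearly dependent.

To check invertibility, compute det(A).
In this matrix, row 0 and the last row are identical, so one row is a scalar multiple of another and the rows are linearly dependent.
A matrix with linearly dependent rows has det = 0 and is not invertible.
Equivalent failed conditions:
- rank(A) < 4.
- Ax = 0 has non-trivial solutions.
- 0 is an eigenvalue.
- The columns are linearly dependent.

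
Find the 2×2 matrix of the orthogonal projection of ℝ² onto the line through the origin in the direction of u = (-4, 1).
[[16/17, -4/17], [-4/17, 1/17]]

The orthogonal projection onto the line spanned by a nonzero vector u = (a, b) has matrix P = (u uᵀ) / (uᵀ u) = (1/(a² + b²)) · [[a², ab], [ab, b²]].
Here u = (-4, 1), so a² + b² = 16 + 1 = 17.
P = (1/17) · [[16, -4], [-4, 1]] = [[16/17, -4/17], [-4/17, 1/17]].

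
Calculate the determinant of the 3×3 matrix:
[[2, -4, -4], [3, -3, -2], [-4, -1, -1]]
18

Expansion along first row:
det = 2·det([[-3,-2],[-1,-1]]) - -4·det([[3,-2],[-4,-1]]) + -4·det([[3,-3],[-4,-1]])
    = 2·(-3·-1 - -2·-1) - -4·(3·-1 - -2·-4) + -4·(3·-1 - -3·-4)
    = 2·1 - -4·-11 + -4·-15
    = 2 + -44 + 60 = 18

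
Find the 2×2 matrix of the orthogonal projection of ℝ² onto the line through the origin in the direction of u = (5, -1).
[[25/26, -5/26], [-5/26, 1/26]]

The orthogonal projection onto the line spanned by a nonzero vector u = (a, b) has matrix P = (u uᵀ) / (uᵀ u) = (1/(a² + b²)) · [[a², ab], [ab, b²]].
Here u = (5, -1), so a² + b² = 25 + 1 = 26.
P = (1/26) · [[25, -5], [-5, 1]] = [[25/26, -5/26], [-5/26, 1/26]].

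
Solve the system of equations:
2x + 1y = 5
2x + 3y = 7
x = 2, y = 1

Use elimination (row reduction):
Equation 1: 2x + 1y = 5.
Equation 2: 2x + 3y = 7.
Multiply Eq1 by 2 and Eq2 by 2: 4x + 2y = 10;  4x + 6y = 14.
Subtract: (4)y = 4, so y = 1.
Back-substitute into Eq1: 2x + 1*(1) = 5, so x = 2.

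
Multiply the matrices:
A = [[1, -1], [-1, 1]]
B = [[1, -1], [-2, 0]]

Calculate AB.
[[3, -1], [-3, 1]]

Each entry (i,j) of AB = sum over k of A[i][k]*B[k][j].
(AB)[0][0] = (1)*(1) + (-1)*(-2) = 3
(AB)[0][1] = (1)*(-1) + (-1)*(0) = -1
(AB)[1][0] = (-1)*(1) + (1)*(-2) = -3
(AB)[1][1] = (-1)*(-1) + (1)*(0) = 1
AB = [[3, -1], [-3, 1]]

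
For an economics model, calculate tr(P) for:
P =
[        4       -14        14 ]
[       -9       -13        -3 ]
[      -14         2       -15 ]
tr(P) = 4 - 13 - 15 = -24

The trace of a square matrix is the sum of its diagonal entries.
Diagonal entries of P: P[0][0] = 4, P[1][1] = -13, P[2][2] = -15.
tr(P) = 4 - 13 - 15 = -24.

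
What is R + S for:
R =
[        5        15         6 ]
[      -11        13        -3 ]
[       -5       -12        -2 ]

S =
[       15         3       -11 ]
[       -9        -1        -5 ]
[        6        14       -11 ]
R + S =
[       20        18        -5 ]
[      -20        12        -8 ]
[        1         2       -13 ]

Matrix addition is elementwise: (R+S)[i][j] = R[i][j] + S[i][j].
  (R+S)[0][0] = (5) + (15) = 20
  (R+S)[0][1] = (15) + (3) = 18
  (R+S)[0][2] = (6) + (-11) = -5
  (R+S)[1][0] = (-11) + (-9) = -20
  (R+S)[1][1] = (13) + (-1) = 12
  (R+S)[1][2] = (-3) + (-5) = -8
  (R+S)[2][0] = (-5) + (6) = 1
  (R+S)[2][1] = (-12) + (14) = 2
  (R+S)[2][2] = (-2) + (-11) = -13
R + S =
[       20        18        -5 ]
[      -20        12        -8 ]
[        1         2       -13 ]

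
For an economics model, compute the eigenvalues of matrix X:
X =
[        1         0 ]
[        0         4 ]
λ = 1, 4

Solve det(X - λI) = 0. For a 2×2 matrix the characteristic equation is λ² - (trace)λ + det = 0.
trace(X) = a + d = 1 + 4 = 5.
det(X) = a*d - b*c = (1)*(4) - (0)*(0) = 4 - 0 = 4.
Characteristic equation: λ² - (5)λ + (4) = 0.
Discriminant = (5)² - 4*(4) = 25 - 16 = 9.
λ = (5 ± √9) / 2 = (5 ± 3) / 2 = 1, 4.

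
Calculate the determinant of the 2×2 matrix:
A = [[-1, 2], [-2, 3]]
1

For A = [[a, b], [c, d]], det(A) = a*d - b*c.
det(A) = (-1)*(3) - (2)*(-2) = -3 - -4 = 1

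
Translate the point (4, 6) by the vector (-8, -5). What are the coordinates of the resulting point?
(-4, 1)

Translation by (-8, -5):
x' = 4 + -8 = -4
y' = 6 + -5 = 1
Homogeneous matrix: [[1, 0, -8], [0, 1, -5], [0, 0, 1]]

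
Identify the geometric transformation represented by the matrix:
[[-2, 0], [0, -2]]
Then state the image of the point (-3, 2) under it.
uniform scaling by factor -2; image of (-3, 2) is (6, -4)

This is a diagonal matrix with equal entries -2, so it scales both axes by the same factor -2.
The matrix [[-2, 0], [0, -2]] represents: uniform scaling by factor -2.
Applying it to (-3, 2): [-2·-3 + 0·2, 0·-3 + -2·2] = (6, -4).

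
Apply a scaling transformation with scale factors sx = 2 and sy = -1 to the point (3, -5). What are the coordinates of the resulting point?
(6, 5)

Scaling matrix:
[[2, 0], [0, -1]]
Result: (3 × 2, -5 × -1) = (6, 5)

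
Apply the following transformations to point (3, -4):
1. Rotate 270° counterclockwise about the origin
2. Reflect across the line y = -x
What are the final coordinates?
(3, 4)

Step 1: Rotate 270° → (-4, -3)
Step 2: Reflect across the line y = -x → (3, 4)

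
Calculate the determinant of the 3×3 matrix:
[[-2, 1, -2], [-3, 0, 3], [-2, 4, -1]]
39

Expansion along first row:
det = -2·det([[0,3],[4,-1]]) - 1·det([[-3,3],[-2,-1]]) + -2·det([[-3,0],[-2,4]])
    = -2·(0·-1 - 3·4) - 1·(-3·-1 - 3·-2) + -2·(-3·4 - 0·-2)
    = -2·-12 - 1·9 + -2·-12
    = 24 + -9 + 24 = 39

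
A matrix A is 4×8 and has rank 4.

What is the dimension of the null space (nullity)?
4

The rank-nullity theorem for an m×n matrix states:
rank(A) + nullity(A) = n (the number of columns).
Here n = 8 and rank(A) = 4, so nullity(A) = 8 - 4 = 4.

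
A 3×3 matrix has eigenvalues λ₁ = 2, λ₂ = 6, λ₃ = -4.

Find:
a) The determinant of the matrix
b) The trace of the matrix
det = -48, trace = 4

Two standard eigenvalue identities:
- det(A) equals the product of the eigenvalues (counted with multiplicity).
- trace(A) equals the sum of the eigenvalues.
det(A) = (2)*(6)*(-4) = -48.
trace(A) = 2 + 6 - 4 = 4.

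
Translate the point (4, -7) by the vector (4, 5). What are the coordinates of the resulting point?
(8, -2)

Translation by (4, 5):
x' = 4 + 4 = 8
y' = -7 + 5 = -2
Homogeneous matrix: [[1, 0, 4], [0, 1, 5], [0, 0, 1]]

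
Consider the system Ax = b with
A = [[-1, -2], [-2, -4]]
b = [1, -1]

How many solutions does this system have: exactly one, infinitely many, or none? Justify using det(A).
No solution

det(A) = (-1)*(-4) - (-2)*(-2) = 0, so A is singular.
The column space of A is span(column 1) = span([-1, -2]).
b = [1, -1] is not a scalar multiple of column 1, so b ∉ column space and the system is inconsistent — no solution.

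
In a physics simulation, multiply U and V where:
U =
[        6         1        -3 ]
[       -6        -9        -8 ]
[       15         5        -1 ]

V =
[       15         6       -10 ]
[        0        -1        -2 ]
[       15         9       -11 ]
UV =
[       45         8       -29 ]
[     -210       -99       166 ]
[      210        76      -149 ]

Matrix multiplication: (UV)[i][j] = sum over k of U[i][k] * V[k][j].
  (UV)[0][0] = (6)*(15) + (1)*(0) + (-3)*(15) = 45
  (UV)[0][1] = (6)*(6) + (1)*(-1) + (-3)*(9) = 8
  (UV)[0][2] = (6)*(-10) + (1)*(-2) + (-3)*(-11) = -29
  (UV)[1][0] = (-6)*(15) + (-9)*(0) + (-8)*(15) = -210
  (UV)[1][1] = (-6)*(6) + (-9)*(-1) + (-8)*(9) = -99
  (UV)[1][2] = (-6)*(-10) + (-9)*(-2) + (-8)*(-11) = 166
  (UV)[2][0] = (15)*(15) + (5)*(0) + (-1)*(15) = 210
  (UV)[2][1] = (15)*(6) + (5)*(-1) + (-1)*(9) = 76
  (UV)[2][2] = (15)*(-10) + (5)*(-2) + (-1)*(-11) = -149
UV =
[       45         8       -29 ]
[     -210       -99       166 ]
[      210        76      -149 ]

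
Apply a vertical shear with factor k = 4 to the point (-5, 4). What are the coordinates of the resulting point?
(-5, -16)

Shear matrix for vertical shear with factor k = 4:
[[1, 0], [4, 1]]
Result: (-5, 4) → (-5, -16)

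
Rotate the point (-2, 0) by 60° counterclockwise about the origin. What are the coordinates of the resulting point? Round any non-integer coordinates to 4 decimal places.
(-1.0000, -1.7321)

Rotation matrix R(θ) = [[cos θ, -sin θ], [sin θ, cos θ]]; for θ = 60°:
R = [[1/2, -√3/2], [√3/2, 1/2]]
Result: R × [-2, 0]ᵀ = [1/2·-2 + (-√3/2)·0, √3/2·-2 + (1/2)·0]ᵀ = (-1.0000, -1.7321)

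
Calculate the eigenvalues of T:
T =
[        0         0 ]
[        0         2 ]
λ = 0, 2

Solve det(T - λI) = 0. For a 2×2 matrix the characteristic equation is λ² - (trace)λ + det = 0.
trace(T) = a + d = 0 + 2 = 2.
det(T) = a*d - b*c = (0)*(2) - (0)*(0) = 0 - 0 = 0.
Characteristic equation: λ² - (2)λ + (0) = 0.
Discriminant = (2)² - 4*(0) = 4 - 0 = 4.
λ = (2 ± √4) / 2 = (2 ± 2) / 2 = 0, 2.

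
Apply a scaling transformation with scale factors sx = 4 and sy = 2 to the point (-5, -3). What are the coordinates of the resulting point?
(-20, -6)

Scaling matrix:
[[4, 0], [0, 2]]
Result: (-5 × 4, -3 × 2) = (-20, -6)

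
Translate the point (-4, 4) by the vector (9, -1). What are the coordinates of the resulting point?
(5, 3)

Translation by (9, -1):
x' = -4 + 9 = 5
y' = 4 + -1 = 3
Homogeneous matrix: [[1, 0, 9], [0, 1, -1], [0, 0, 1]]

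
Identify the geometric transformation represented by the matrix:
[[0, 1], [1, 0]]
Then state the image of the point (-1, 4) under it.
reflection across the line y = x; image of (-1, 4) is (4, -1)

This is a symmetric orthogonal matrix with determinant -1, which characterizes a reflection in ℝ².
The matrix [[0, 1], [1, 0]] represents: reflection across the line y = x.
Applying it to (-1, 4): [0·-1 + 1·4, 1·-1 + 0·4] = (4, -1).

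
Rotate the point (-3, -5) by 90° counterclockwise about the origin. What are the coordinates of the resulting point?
(5, -3)

Rotation matrix R(θ) = [[cos θ, -sin θ], [sin θ, cos θ]]; for θ = 90°:
R = [[0, -1], [1, 0]]
Result: R × [-3, -5]ᵀ = [0·-3 + (-1)·-5, 1·-3 + (0)·-5]ᵀ = (5, -3)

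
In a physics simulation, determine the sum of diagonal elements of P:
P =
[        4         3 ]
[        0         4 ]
tr(P) = 4 + 4 = 8

The trace of a square matrix is the sum of its diagonal entries.
Diagonal entries of P: P[0][0] = 4, P[1][1] = 4.
tr(P) = 4 + 4 = 8.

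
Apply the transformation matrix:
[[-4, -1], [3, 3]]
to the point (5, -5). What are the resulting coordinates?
(-15, 0)

Matrix multiplication:
[[-4, -1], [3, 3]] × [5, -5]ᵀ
= [-4×5 + -1×-5, 3×5 + 3×-5]ᵀ
= [-15.0000, 0.0000]ᵀ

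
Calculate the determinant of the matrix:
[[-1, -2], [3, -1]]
7

For a 2×2 matrix [[a, b], [c, d]], det = ad - bc
det = (-1)(-1) - (-2)(3) = 1 - -6 = 7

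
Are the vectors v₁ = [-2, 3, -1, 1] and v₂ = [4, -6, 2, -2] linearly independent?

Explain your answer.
No, linearly dependent (v₂ = -2·v₁)

Check whether there is a scalar k with v₂ = k·v₁.
Comparing components, k = -2 satisfies -2·[-2, 3, -1, 1] = [4, -6, 2, -2].
Since v₂ is a scalar multiple of v₁, the two vectors are linearly dependent.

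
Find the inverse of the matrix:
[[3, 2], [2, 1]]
[[-1, 2], [2, -3]]

For [[a,b],[c,d]], inverse = (1/det)·[[d,-b],[-c,a]]
det = 3·1 - 2·2 = -1
Inverse = (1/-1)·[[1, -2], [-2, 3]]
        = [[-1, 2], [2, -3]]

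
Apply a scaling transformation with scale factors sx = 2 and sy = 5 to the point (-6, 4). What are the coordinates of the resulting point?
(-12, 20)

Scaling matrix:
[[2, 0], [0, 5]]
Result: (-6 × 2, 4 × 5) = (-12, 20)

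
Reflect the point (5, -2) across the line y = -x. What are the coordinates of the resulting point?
(2, -5)

Reflection across line y = -x: (5, -2) → (2, -5)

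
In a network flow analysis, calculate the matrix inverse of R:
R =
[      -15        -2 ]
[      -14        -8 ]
det(R) = 92
R⁻¹ =
[    -2/23      1/46 ]
[     7/46    -15/92 ]

For a 2×2 matrix R = [[a, b], [c, d]] with det(R) ≠ 0, R⁻¹ = (1/det(R)) * [[d, -b], [-c, a]].
det(R) = (-15)*(-8) - (-2)*(-14) = 120 - 28 = 92.
R⁻¹ = (1/92) * [[-8, 2], [14, -15]].
Dividing each entry by 92 and reducing:
R⁻¹ =
[    -2/23      1/46 ]
[     7/46    -15/92 ]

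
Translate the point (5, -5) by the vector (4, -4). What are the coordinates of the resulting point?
(9, -9)

Translation by (4, -4):
x' = 5 + 4 = 9
y' = -5 + -4 = -9
Homogeneous matrix: [[1, 0, 4], [0, 1, -4], [0, 0, 1]]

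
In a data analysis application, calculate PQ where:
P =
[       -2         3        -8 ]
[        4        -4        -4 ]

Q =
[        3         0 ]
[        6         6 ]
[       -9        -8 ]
PQ =
[       84        82 ]
[       24         8 ]

Matrix multiplication: (PQ)[i][j] = sum over k of P[i][k] * Q[k][j].
  (PQ)[0][0] = (-2)*(3) + (3)*(6) + (-8)*(-9) = 84
  (PQ)[0][1] = (-2)*(0) + (3)*(6) + (-8)*(-8) = 82
  (PQ)[1][0] = (4)*(3) + (-4)*(6) + (-4)*(-9) = 24
  (PQ)[1][1] = (4)*(0) + (-4)*(6) + (-4)*(-8) = 8
PQ =
[       84        82 ]
[       24         8 ]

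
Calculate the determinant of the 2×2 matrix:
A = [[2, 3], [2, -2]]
-10

For A = [[a, b], [c, d]], det(A) = a*d - b*c.
det(A) = (2)*(-2) - (3)*(2) = -4 - 6 = -10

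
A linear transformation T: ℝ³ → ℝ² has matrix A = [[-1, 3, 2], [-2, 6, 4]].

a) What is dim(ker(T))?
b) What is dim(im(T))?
dim(ker) = 2, dim(im) = 1

Observe that row 2 = 2 × row 1 (so the rows are linearly dependent).
Thus rank(A) = 1 (only one linearly independent row).
dim(im(T)) = rank(A) = 1.
By the rank-nullity theorem applied to T: ℝ³ → ℝ², rank(A) + nullity(A) = 3 (the domain dimension), so dim(ker(T)) = 3 - 1 = 2.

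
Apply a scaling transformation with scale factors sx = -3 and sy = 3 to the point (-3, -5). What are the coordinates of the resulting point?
(9, -15)

Scaling matrix:
[[-3, 0], [0, 3]]
Result: (-3 × -3, -5 × 3) = (9, -15)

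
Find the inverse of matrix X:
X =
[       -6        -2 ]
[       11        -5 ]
det(X) = 52
X⁻¹ =
[    -5/52      1/26 ]
[   -11/52     -3/26 ]

For a 2×2 matrix X = [[a, b], [c, d]] with det(X) ≠ 0, X⁻¹ = (1/det(X)) * [[d, -b], [-c, a]].
det(X) = (-6)*(-5) - (-2)*(11) = 30 + 22 = 52.
X⁻¹ = (1/52) * [[-5, 2], [-11, -6]].
Dividing each entry by 52 and reducing:
X⁻¹ =
[    -5/52      1/26 ]
[   -11/52     -3/26 ]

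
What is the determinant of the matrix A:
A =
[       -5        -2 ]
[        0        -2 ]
det(A) = 10

For a 2×2 matrix [[a, b], [c, d]], det = a*d - b*c.
det(A) = (-5)*(-2) - (-2)*(0) = 10 - 0 = 10.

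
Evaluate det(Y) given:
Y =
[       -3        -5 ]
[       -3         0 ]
det(Y) = -15

For a 2×2 matrix [[a, b], [c, d]], det = a*d - b*c.
det(Y) = (-3)*(0) - (-5)*(-3) = 0 - 15 = -15.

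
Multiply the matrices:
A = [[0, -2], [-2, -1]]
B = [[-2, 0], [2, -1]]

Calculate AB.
[[-4, 2], [2, 1]]

Each entry (i,j) of AB = sum over k of A[i][k]*B[k][j].
(AB)[0][0] = (0)*(-2) + (-2)*(2) = -4
(AB)[0][1] = (0)*(0) + (-2)*(-1) = 2
(AB)[1][0] = (-2)*(-2) + (-1)*(2) = 2
(AB)[1][1] = (-2)*(0) + (-1)*(-1) = 1
AB = [[-4, 2], [2, 1]]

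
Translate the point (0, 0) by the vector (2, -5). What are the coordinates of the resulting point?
(2, -5)

Translation by (2, -5):
x' = 0 + 2 = 2
y' = 0 + -5 = -5
Homogeneous matrix: [[1, 0, 2], [0, 1, -5], [0, 0, 1]]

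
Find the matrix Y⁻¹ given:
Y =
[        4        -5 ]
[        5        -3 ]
det(Y) = 13
Y⁻¹ =
[    -3/13      5/13 ]
[    -5/13      4/13 ]

For a 2×2 matrix Y = [[a, b], [c, d]] with det(Y) ≠ 0, Y⁻¹ = (1/det(Y)) * [[d, -b], [-c, a]].
det(Y) = (4)*(-3) - (-5)*(5) = -12 + 25 = 13.
Y⁻¹ = (1/13) * [[-3, 5], [-5, 4]].
Dividing each entry by 13 and reducing:
Y⁻¹ =
[    -3/13      5/13 ]
[    -5/13      4/13 ]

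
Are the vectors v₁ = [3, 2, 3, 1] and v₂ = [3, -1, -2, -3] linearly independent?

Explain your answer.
Yes, linearly independent

Two vectors are linearly dependent iff one is a scalar multiple of the other.
No single scalar k satisfies v₂ = k·v₁ (the ratios of corresponding entries disagree), so v₁ and v₂ are linearly independent.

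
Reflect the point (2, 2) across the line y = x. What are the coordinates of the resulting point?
(2, 2)

Reflection across line y = x: (2, 2) → (2, 2)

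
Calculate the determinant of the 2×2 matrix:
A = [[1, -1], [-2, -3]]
-5

For A = [[a, b], [c, d]], det(A) = a*d - b*c.
det(A) = (1)*(-3) - (-1)*(-2) = -3 - 2 = -5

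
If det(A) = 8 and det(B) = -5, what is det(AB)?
-40

Use the multiplicative property of determinants: det(AB) = det(A)*det(B).
det(AB) = (8)*(-5) = -40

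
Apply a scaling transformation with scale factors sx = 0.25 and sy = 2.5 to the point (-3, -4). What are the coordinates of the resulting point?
(-0.75, -10.0)

Scaling matrix:
[[0.25, 0], [0, 2.50]]
Result: (-3 × 0.25, -4 × 2.5) = (-0.75, -10.0)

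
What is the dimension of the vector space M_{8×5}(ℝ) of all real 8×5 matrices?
Dimension = 40

A real 8×5 matrix is determined by its 8·5 = 40 independent entries.
A standard basis is {E_ij : 1 ≤ i ≤ 8, 1 ≤ j ≤ 5}, where E_ij has a 1 in position (i, j) and 0 elsewhere — there are 40 such matrices, and they are linearly independent and span M_{8×5}(ℝ).
Therefore dim(M_{8×5}(ℝ)) = 40.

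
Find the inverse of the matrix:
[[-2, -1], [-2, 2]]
[[-1/3, -1/6], [-1/3, 1/3]]

For [[a,b],[c,d]], inverse = (1/det)·[[d,-b],[-c,a]]
det = -2·2 - -1·-2 = -6
Inverse = (1/-6)·[[2, 1], [2, -2]]
        = [[-1/3, -1/6], [-1/3, 1/3]]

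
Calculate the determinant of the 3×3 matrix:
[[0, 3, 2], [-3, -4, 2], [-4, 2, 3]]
-41

Expansion along first row:
det = 0·det([[-4,2],[2,3]]) - 3·det([[-3,2],[-4,3]]) + 2·det([[-3,-4],[-4,2]])
    = 0·(-4·3 - 2·2) - 3·(-3·3 - 2·-4) + 2·(-3·2 - -4·-4)
    = 0·-16 - 3·-1 + 2·-22
    = 0 + 3 + -44 = -41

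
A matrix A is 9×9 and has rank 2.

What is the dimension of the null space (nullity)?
7

The rank-nullity theorem for an m×n matrix states:
rank(A) + nullity(A) = n (the number of columns).
Here n = 9 and rank(A) = 2, so nullity(A) = 9 - 2 = 7.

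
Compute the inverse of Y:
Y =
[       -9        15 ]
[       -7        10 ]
det(Y) = 15
Y⁻¹ =
[      2/3        -1 ]
[     7/15      -3/5 ]

For a 2×2 matrix Y = [[a, b], [c, d]] with det(Y) ≠ 0, Y⁻¹ = (1/det(Y)) * [[d, -b], [-c, a]].
det(Y) = (-9)*(10) - (15)*(-7) = -90 + 105 = 15.
Y⁻¹ = (1/15) * [[10, -15], [7, -9]].
Dividing each entry by 15 and reducing:
Y⁻¹ =
[      2/3        -1 ]
[     7/15      -3/5 ]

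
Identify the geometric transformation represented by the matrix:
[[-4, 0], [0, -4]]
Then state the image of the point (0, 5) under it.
uniform scaling by factor -4; image of (0, 5) is (0, -20)

This is a diagonal matrix with equal entries -4, so it scales both axes by the same factor -4.
The matrix [[-4, 0], [0, -4]] represents: uniform scaling by factor -4.
Applying it to (0, 5): [-4·0 + 0·5, 0·0 + -4·5] = (0, -20).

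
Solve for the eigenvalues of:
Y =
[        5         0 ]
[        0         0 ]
λ = 0, 5

Solve det(Y - λI) = 0. For a 2×2 matrix the characteristic equation is λ² - (trace)λ + det = 0.
trace(Y) = a + d = 5 + 0 = 5.
det(Y) = a*d - b*c = (5)*(0) - (0)*(0) = 0 - 0 = 0.
Characteristic equation: λ² - (5)λ + (0) = 0.
Discriminant = (5)² - 4*(0) = 25 - 0 = 25.
λ = (5 ± √25) / 2 = (5 ± 5) / 2 = 0, 5.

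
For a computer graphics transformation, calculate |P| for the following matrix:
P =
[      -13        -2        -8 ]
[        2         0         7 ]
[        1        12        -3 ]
det(P) = 874

Expand along row 0 (cofactor expansion): det(P) = a*(e*i - f*h) - b*(d*i - f*g) + c*(d*h - e*g), where the 3×3 is [[a, b, c], [d, e, f], [g, h, i]].
Minor M_00 = (0)*(-3) - (7)*(12) = 0 - 84 = -84.
Minor M_01 = (2)*(-3) - (7)*(1) = -6 - 7 = -13.
Minor M_02 = (2)*(12) - (0)*(1) = 24 - 0 = 24.
det(P) = (-13)*(-84) - (-2)*(-13) + (-8)*(24) = 1092 - 26 - 192 = 874.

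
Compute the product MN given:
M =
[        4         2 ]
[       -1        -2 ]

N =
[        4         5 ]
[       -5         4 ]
MN =
[        6        28 ]
[        6       -13 ]

Matrix multiplication: (MN)[i][j] = sum over k of M[i][k] * N[k][j].
  (MN)[0][0] = (4)*(4) + (2)*(-5) = 6
  (MN)[0][1] = (4)*(5) + (2)*(4) = 28
  (MN)[1][0] = (-1)*(4) + (-2)*(-5) = 6
  (MN)[1][1] = (-1)*(5) + (-2)*(4) = -13
MN =
[        6        28 ]
[        6       -13 ]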